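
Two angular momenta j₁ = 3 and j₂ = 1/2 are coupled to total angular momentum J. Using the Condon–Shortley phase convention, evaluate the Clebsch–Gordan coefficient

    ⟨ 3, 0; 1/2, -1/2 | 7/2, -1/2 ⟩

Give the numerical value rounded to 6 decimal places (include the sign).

√[8·0!6!1!/8! · 3!3!0!1!3!4!] = √(5184/7)
  +(−1)^0/∏(0,0,3,0,3,1)! = 1/36  (running 1/36)
⟨..|..⟩ = √(5184/7)·(1/36) = +0.755929

+√(4/7) = +0.755929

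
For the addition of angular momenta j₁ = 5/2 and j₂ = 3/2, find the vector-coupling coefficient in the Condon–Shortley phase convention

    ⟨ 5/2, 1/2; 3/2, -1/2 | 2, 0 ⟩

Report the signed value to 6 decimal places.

-0.267261

triangle: 2!*3!*1!/7! = 12/5040
(j±m)!: 3!*2!*1!*2!*2!*2! = 96
prefactor² = (2J+1)*Δ*N² = 8/7
  k=0: +1/(0!*2!*2!*1!*1!*0!) = 1/4
  k=1: −1/(1!*1!*1!*0!*2!*1!) = -1/2
Σ = -1/4  ⇒  CG² = 8/7*(-1/4)² = 1/14
CG = −√(1/14) = -0.267261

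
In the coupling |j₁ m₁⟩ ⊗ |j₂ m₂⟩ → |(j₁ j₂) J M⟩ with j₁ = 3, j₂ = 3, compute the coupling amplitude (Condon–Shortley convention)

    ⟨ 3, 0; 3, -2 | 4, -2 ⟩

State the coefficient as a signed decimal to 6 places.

+0.139573

j₁+j₂−J=2  J+j₁−j₂=4  J−j₁+j₂=4  j₁+j₂+J+1=11
(j₁±m₁, j₂±m₂, J±M) = (3,3,1,5,2,6)
P² = 124416/77
sum k=0..1:
  [0] +1/72 = 1/72
  [1] −1/96 = -1/96
S = 1/288
C² = P²·S² = 3/154 ; C = +0.139573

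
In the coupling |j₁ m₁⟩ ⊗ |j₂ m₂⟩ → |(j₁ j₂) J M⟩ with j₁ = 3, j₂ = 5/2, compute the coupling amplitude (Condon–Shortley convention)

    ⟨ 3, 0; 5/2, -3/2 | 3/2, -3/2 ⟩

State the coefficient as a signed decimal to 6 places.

-0.414039  (= −√(6/35))

√[4·4!2!1!/8! · 3!3!1!4!0!3!] = √(864/35)
  +(−1)^1/∏(1,3,2,0,0,1)! = -1/12  (running -1/12)
⟨..|..⟩ = √(864/35)·(-1/12) = -0.414039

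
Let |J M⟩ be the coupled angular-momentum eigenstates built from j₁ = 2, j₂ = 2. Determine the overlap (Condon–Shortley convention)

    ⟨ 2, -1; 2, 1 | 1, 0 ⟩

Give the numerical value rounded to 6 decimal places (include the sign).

+0.316228

j₁+j₂−J=3  J+j₁−j₂=1  J−j₁+j₂=1  j₁+j₂+J+1=6
(j₁±m₁, j₂±m₂, J±M) = (1,3,3,1,1,1)
P² = 9/10
sum k=2..3:
  [2] +1/2 = 1/2
  [3] −1/6 = -1/6
S = 1/3
C² = P²·S² = 1/10 ; C = +0.316228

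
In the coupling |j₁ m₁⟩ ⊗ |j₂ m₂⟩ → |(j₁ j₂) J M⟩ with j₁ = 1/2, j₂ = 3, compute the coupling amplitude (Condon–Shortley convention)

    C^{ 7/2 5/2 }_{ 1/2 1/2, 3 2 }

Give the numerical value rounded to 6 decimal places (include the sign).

+√(6/7) = +0.925820

triangle: 0!·1!·6!/8! = 720/40320
(j±m)!: 1!·0!·5!·1!·6!·1! = 86400
prefactor² = (2J+1)·Δ·N² = 86400/7
  k=0: +1/(0!·0!·0!·5!·1!·1!) = 1/120
Σ = 1/120  ⇒  CG² = 86400/7·1/120² = 6/7
CG = +√(6/7) = +0.925820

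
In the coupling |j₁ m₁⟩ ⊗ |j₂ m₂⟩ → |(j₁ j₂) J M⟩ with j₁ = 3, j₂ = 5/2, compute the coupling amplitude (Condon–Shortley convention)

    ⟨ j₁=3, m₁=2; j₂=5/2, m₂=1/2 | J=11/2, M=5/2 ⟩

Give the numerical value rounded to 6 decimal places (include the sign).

j₁+j₂−J=0  J+j₁−j₂=6  J−j₁+j₂=5  j₁+j₂+J+1=12
(j₁±m₁, j₂±m₂, J±M) = (5,1,3,2,8,3)
P² = 8294400/11
sum k=0..0:
  [0] +1/1440 = 1/1440
S = 1/1440
C² = P²·S² = 4/11 ; C = +0.603023

+√(4/11) ≈ +0.603023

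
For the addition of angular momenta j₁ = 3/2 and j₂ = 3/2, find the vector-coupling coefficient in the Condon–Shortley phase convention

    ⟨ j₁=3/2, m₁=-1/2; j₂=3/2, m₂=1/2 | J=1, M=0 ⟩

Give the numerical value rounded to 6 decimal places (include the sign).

-0.223607

j₁+j₂−J=2  J+j₁−j₂=1  J−j₁+j₂=1  j₁+j₂+J+1=5
(j₁±m₁, j₂±m₂, J±M) = (1,2,2,1,1,1)
P² = 1/5
sum k=1..2:
  [1] −1/1 = -1
  [2] +1/2 = 1/2
S = -1/2
C² = P²·S² = 1/20 ; C = -0.223607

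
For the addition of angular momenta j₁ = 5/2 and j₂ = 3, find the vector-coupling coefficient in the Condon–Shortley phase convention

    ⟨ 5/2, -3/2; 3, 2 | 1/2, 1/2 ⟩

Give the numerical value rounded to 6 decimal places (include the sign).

√[2·5!0!1!/7! · 1!4!5!1!1!0!] = √(960/7)
  +(−1)^4/∏(4,1,0,1,0,0)! = 1/24  (running 1/24)
⟨..|..⟩ = √(960/7)·(1/24) = +0.487950

+0.487950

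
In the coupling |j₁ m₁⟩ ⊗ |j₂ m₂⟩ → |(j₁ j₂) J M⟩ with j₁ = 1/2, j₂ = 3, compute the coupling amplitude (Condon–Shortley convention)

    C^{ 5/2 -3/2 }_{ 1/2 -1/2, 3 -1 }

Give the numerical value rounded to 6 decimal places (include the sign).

-0.534522

j₁+j₂−J=1  J+j₁−j₂=0  J−j₁+j₂=5  j₁+j₂+J+1=7
(j₁±m₁, j₂±m₂, J±M) = (0,1,2,4,1,4)
P² = 1152/7
sum k=1..1:
  [1] −1/24 = -1/24
S = -1/24
C² = P²·S² = 2/7 ; C = -0.534522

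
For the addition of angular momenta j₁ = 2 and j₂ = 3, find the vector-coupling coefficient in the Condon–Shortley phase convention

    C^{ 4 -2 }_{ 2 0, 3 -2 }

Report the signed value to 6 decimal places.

√[9·1!3!5!/10! · 2!2!1!5!2!6!] = √(8640/7)
  +(−1)^0/∏(0,1,2,1,1,4)! = 1/48  (running 1/48)
  +(−1)^1/∏(1,0,1,0,2,5)! = -1/240  (running 1/60)
⟨..|..⟩ = √(8640/7)·(1/60) = +0.585540

+0.585540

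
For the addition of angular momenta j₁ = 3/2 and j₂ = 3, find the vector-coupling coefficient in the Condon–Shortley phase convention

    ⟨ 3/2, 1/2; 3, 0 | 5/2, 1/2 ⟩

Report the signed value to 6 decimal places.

triangle: 2!×1!×4!/8! = 48/40320
(j±m)!: 2!×1!×3!×3!×3!×2! = 864
prefactor² = (2J+1)×Δ×N² = 216/35
  k=0: +1/(0!×2!×1!×3!×0!×1!) = 1/12
  k=1: −1/(1!×1!×0!×2!×1!×2!) = -1/4
Σ = -1/6  ⇒  CG² = 216/35×(-1/6)² = 6/35
CG = −√(6/35) = -0.414039

-0.414039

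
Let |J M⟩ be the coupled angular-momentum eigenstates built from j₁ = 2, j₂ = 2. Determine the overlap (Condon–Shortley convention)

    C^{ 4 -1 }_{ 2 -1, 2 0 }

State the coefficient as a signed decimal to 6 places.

+0.654654

j₁+j₂−J=0  J+j₁−j₂=4  J−j₁+j₂=4  j₁+j₂+J+1=9
(j₁±m₁, j₂±m₂, J±M) = (1,3,2,2,3,5)
P² = 1728/7
sum k=0..0:
  [0] +1/24 = 1/24
S = 1/24
C² = P²·S² = 3/7 ; C = +0.654654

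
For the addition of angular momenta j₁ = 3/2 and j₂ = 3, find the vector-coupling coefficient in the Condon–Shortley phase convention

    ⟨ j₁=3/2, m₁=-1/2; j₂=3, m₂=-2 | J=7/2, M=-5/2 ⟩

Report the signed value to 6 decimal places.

+0.377964

√[8·1!2!5!/9! · 1!2!1!5!1!6!] = √(6400/7)
  +(−1)^0/∏(0,1,2,1,0,4)! = 1/48  (running 1/48)
  +(−1)^1/∏(1,0,1,0,1,5)! = -1/120  (running 1/80)
⟨..|..⟩ = √(6400/7)·(1/80) = +0.377964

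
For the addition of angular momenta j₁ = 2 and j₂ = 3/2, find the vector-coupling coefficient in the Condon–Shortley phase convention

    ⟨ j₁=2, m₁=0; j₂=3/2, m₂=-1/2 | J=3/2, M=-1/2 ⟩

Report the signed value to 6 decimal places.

j₁+j₂−J=2  J+j₁−j₂=2  J−j₁+j₂=1  j₁+j₂+J+1=6
(j₁±m₁, j₂±m₂, J±M) = (2,2,1,2,1,2)
P² = 16/45
sum k=0..1:
  [0] +1/4 = 1/4
  [1] −1/1 = -1
S = -3/4
C² = P²·S² = 1/5 ; C = -0.447214

-0.447214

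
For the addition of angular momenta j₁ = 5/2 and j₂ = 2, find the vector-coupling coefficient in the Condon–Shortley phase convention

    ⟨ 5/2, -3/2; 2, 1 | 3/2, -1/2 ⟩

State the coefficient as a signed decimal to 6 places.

triangle: 3!*2!*1!/7! = 12/5040
(j±m)!: 1!*4!*3!*1!*1!*2! = 288
prefactor² = (2J+1)*Δ*N² = 96/35
  k=2: +1/(2!*1!*2!*1!*0!*0!) = 1/4
  k=3: −1/(3!*0!*1!*0!*1!*1!) = -1/6
Σ = 1/12  ⇒  CG² = 96/35*1/12² = 2/105
CG = +√(2/105) = +0.138013

+0.138013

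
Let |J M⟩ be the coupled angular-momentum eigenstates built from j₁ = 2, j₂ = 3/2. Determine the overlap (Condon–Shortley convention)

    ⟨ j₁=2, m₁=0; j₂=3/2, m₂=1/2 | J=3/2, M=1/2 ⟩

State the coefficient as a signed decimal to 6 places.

triangle: 2!×2!×1!/6! = 4/720
(j±m)!: 2!×2!×2!×1!×2!×1! = 16
prefactor² = (2J+1)×Δ×N² = 16/45
  k=1: −1/(1!×1!×1!×1!×1!×0!) = -1
  k=2: +1/(2!×0!×0!×0!×2!×1!) = 1/4
Σ = -3/4  ⇒  CG² = 16/45×(-3/4)² = 1/5
CG = −√(1/5) = -0.447214

-0.447214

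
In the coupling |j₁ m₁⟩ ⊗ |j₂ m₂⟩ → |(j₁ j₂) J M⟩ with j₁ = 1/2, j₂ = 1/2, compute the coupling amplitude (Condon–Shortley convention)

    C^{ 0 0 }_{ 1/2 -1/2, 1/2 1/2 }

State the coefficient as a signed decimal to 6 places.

-0.707107

j₁+j₂−J=1  J+j₁−j₂=0  J−j₁+j₂=0  j₁+j₂+J+1=2
(j₁±m₁, j₂±m₂, J±M) = (0,1,1,0,0,0)
P² = 1/2
sum k=1..1:
  [1] −1/1 = -1
S = -1
C² = P²·S² = 1/2 ; C = -0.707107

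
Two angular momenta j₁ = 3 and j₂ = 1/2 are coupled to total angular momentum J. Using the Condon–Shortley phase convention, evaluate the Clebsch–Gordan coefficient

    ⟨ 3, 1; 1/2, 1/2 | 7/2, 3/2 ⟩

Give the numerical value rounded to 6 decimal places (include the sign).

+√(5/7) ≈ +0.845154

triangle: 0!·6!·1!/8! = 720/40320
(j±m)!: 4!·2!·1!·0!·5!·2! = 11520
prefactor² = (2J+1)·Δ·N² = 11520/7
  k=0: +1/(0!·0!·2!·1!·4!·0!) = 1/48
Σ = 1/48  ⇒  CG² = 11520/7·1/48² = 5/7
CG = +√(5/7) = +0.845154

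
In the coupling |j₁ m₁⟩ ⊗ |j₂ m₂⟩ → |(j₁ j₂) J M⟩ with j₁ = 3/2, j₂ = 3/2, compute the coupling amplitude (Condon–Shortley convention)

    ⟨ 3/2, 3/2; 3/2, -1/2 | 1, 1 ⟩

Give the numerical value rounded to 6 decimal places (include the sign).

+√(3/10) = +0.547723

j₁+j₂−J=2  J+j₁−j₂=1  J−j₁+j₂=1  j₁+j₂+J+1=5
(j₁±m₁, j₂±m₂, J±M) = (3,0,1,2,2,0)
P² = 6/5
sum k=0..0:
  [0] +1/2 = 1/2
S = 1/2
C² = P²·S² = 3/10 ; C = +0.547723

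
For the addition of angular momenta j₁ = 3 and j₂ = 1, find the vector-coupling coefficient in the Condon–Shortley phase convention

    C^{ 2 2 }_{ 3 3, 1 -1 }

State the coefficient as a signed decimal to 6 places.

+0.845154

triangle: 2!*4!*0!/7! = 48/5040
(j±m)!: 6!*0!*0!*2!*4!*0! = 34560
prefactor² = (2J+1)*Δ*N² = 11520/7
  k=0: +1/(0!*2!*0!*0!*4!*0!) = 1/48
Σ = 1/48  ⇒  CG² = 11520/7*1/48² = 5/7
CG = +√(5/7) = +0.845154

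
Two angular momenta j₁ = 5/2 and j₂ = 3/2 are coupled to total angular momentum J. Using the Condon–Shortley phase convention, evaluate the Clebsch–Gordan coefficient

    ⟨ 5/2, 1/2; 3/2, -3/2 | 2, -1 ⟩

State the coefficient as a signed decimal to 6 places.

j₁+j₂−J=2  J+j₁−j₂=3  J−j₁+j₂=1  j₁+j₂+J+1=7
(j₁±m₁, j₂±m₂, J±M) = (3,2,0,3,1,3)
P² = 36/7
sum k=0..0:
  [0] +1/4 = 1/4
S = 1/4
C² = P²·S² = 9/28 ; C = +0.566947

+√(9/28) = +0.566947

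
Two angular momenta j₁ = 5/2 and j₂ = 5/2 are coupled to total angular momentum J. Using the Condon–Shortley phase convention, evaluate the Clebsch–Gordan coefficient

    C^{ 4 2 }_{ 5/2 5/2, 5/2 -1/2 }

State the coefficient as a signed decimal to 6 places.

+√(9/28) ≈ +0.566947

j₁+j₂−J=1  J+j₁−j₂=4  J−j₁+j₂=4  j₁+j₂+J+1=10
(j₁±m₁, j₂±m₂, J±M) = (5,0,2,3,6,2)
P² = 20736/7
sum k=0..0:
  [0] +1/96 = 1/96
S = 1/96
C² = P²·S² = 9/28 ; C = +0.566947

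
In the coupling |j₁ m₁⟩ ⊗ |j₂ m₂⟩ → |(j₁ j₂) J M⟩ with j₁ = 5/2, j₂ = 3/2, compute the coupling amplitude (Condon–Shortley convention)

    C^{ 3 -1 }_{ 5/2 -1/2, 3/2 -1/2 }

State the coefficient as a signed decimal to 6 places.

+0.129099  (= +√(1/60))

j₁+j₂−J=1  J+j₁−j₂=4  J−j₁+j₂=2  j₁+j₂+J+1=8
(j₁±m₁, j₂±m₂, J±M) = (2,3,1,2,2,4)
P² = 48/5
sum k=0..1:
  [0] +1/6 = 1/6
  [1] −1/8 = -1/8
S = 1/24
C² = P²·S² = 1/60 ; C = +0.129099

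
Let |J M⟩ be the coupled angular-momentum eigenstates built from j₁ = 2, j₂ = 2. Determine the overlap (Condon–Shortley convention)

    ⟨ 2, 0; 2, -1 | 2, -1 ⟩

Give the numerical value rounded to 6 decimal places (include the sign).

-0.267261  (= −√(1/14))

√[5·2!2!2!/7! · 2!2!1!3!1!3!] = √(8/7)
  +(−1)^0/∏(0,2,2,1,0,1)! = 1/4  (running 1/4)
  +(−1)^1/∏(1,1,1,0,1,2)! = -1/2  (running -1/4)
⟨..|..⟩ = √(8/7)·(-1/4) = -0.267261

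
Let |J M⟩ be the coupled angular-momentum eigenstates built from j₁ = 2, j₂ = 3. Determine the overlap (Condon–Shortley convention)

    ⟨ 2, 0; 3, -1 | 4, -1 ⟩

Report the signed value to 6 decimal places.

triangle: 1!·3!·5!/10! = 720/3628800
(j±m)!: 2!·2!·2!·4!·3!·5! = 138240
prefactor² = (2J+1)·Δ·N² = 1728/7
  k=0: +1/(0!·1!·2!·2!·1!·3!) = 1/24
  k=1: −1/(1!·0!·1!·1!·2!·4!) = -1/48
Σ = 1/48  ⇒  CG² = 1728/7·1/48² = 3/28
CG = +√(3/28) = +0.327327

+√(3/28) = +0.327327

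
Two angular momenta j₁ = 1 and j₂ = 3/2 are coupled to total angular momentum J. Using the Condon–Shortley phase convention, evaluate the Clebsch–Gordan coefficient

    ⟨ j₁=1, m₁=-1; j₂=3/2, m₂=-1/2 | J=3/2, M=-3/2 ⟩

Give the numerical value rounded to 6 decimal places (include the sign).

√[4·1!1!2!/5! · 0!2!1!2!0!3!] = √(8/5)
  +(−1)^1/∏(1,0,1,0,0,2)! = -1/2  (running -1/2)
⟨..|..⟩ = √(8/5)·(-1/2) = -0.632456

−√(2/5) ≈ -0.632456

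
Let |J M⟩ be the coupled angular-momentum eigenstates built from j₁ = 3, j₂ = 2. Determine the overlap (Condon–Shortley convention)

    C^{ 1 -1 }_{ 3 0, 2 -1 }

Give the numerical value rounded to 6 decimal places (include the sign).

−√(3/35) = -0.292770

triangle: 4!×2!×0!/7! = 48/5040
(j±m)!: 3!×3!×1!×3!×0!×2! = 432
prefactor² = (2J+1)×Δ×N² = 432/35
  k=1: −1/(1!×3!×2!×0!×0!×0!) = -1/12
Σ = -1/12  ⇒  CG² = 432/35×(-1/12)² = 3/35
CG = −√(3/35) = -0.292770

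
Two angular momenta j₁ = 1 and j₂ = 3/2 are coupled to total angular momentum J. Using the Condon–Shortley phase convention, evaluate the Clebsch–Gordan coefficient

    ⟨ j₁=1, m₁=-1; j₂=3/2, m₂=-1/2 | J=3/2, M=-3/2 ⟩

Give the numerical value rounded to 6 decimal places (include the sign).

√[4·1!1!2!/5! · 0!2!1!2!0!3!] = √(8/5)
  +(−1)^1/∏(1,0,1,0,0,2)! = -1/2  (running -1/2)
⟨..|..⟩ = √(8/5)·(-1/2) = -0.632456

-0.632456  (= −√(2/5))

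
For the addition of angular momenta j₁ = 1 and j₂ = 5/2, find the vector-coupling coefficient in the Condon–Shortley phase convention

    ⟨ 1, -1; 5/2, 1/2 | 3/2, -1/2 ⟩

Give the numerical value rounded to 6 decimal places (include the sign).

triangle: 2!*0!*3!/6! = 12/720
(j±m)!: 0!*2!*3!*2!*1!*2! = 48
prefactor² = (2J+1)*Δ*N² = 16/5
  k=2: +1/(2!*0!*0!*1!*0!*2!) = 1/4
Σ = 1/4  ⇒  CG² = 16/5*1/4² = 1/5
CG = +√(1/5) = +0.447214

+0.447214  (= +√(1/5))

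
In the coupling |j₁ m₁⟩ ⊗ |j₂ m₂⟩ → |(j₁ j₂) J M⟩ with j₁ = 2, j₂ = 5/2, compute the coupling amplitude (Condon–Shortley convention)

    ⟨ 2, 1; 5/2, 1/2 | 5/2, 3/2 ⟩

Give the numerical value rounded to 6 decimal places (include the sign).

-0.414039

triangle: 2!*2!*3!/8! = 24/40320
(j±m)!: 3!*1!*3!*2!*4!*1! = 1728
prefactor² = (2J+1)*Δ*N² = 216/35
  k=0: +1/(0!*2!*1!*3!*1!*0!) = 1/12
  k=1: −1/(1!*1!*0!*2!*2!*1!) = -1/4
Σ = -1/6  ⇒  CG² = 216/35*(-1/6)² = 6/35
CG = −√(6/35) = -0.414039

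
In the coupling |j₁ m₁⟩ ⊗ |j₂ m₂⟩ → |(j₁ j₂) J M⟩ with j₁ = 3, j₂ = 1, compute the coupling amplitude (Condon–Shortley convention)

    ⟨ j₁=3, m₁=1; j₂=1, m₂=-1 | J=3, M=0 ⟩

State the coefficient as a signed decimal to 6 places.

+√(1/2) = +0.707107

triangle: 1!*5!*1!/8! = 120/40320
(j±m)!: 4!*2!*0!*2!*3!*3! = 3456
prefactor² = (2J+1)*Δ*N² = 72
  k=0: +1/(0!*1!*2!*0!*3!*1!) = 1/12
Σ = 1/12  ⇒  CG² = 72*1/12² = 1/2
CG = +√(1/2) = +0.707107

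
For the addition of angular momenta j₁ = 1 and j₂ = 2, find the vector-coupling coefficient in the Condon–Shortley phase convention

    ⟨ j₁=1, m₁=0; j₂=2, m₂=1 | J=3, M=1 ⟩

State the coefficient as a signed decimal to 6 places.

+0.730297  (= +√(8/15))

j₁+j₂−J=0  J+j₁−j₂=2  J−j₁+j₂=4  j₁+j₂+J+1=7
(j₁±m₁, j₂±m₂, J±M) = (1,1,3,1,4,2)
P² = 96/5
sum k=0..0:
  [0] +1/6 = 1/6
S = 1/6
C² = P²·S² = 8/15 ; C = +0.730297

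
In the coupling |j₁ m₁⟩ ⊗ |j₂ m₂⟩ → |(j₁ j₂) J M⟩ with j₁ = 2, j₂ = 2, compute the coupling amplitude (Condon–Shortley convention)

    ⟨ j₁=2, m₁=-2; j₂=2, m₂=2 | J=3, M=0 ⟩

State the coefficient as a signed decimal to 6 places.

j₁+j₂−J=1  J+j₁−j₂=3  J−j₁+j₂=3  j₁+j₂+J+1=8
(j₁±m₁, j₂±m₂, J±M) = (0,4,4,0,3,3)
P² = 648/5
sum k=1..1:
  [1] −1/36 = -1/36
S = -1/36
C² = P²·S² = 1/10 ; C = -0.316228

−√(1/10) ≈ -0.316228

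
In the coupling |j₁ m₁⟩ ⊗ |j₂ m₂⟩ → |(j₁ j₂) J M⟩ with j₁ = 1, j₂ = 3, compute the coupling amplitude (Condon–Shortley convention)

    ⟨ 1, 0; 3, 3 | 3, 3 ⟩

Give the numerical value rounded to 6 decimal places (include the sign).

−√(3/4) = -0.866025

√[7·1!1!5!/8! · 1!1!6!0!6!0!] = √(10800)
  +(−1)^1/∏(1,0,0,5,1,0)! = -1/120  (running -1/120)
⟨..|..⟩ = √(10800)·(-1/120) = -0.866025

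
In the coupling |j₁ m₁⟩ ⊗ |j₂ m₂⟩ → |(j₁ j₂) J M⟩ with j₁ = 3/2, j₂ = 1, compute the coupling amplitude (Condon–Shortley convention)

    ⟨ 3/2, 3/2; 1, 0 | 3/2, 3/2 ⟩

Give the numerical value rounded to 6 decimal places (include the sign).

+0.774597

√[4·1!2!1!/5! · 3!0!1!1!3!0!] = √(12/5)
  +(−1)^0/∏(0,1,0,1,2,0)! = 1/2  (running 1/2)
⟨..|..⟩ = √(12/5)·(1/2) = +0.774597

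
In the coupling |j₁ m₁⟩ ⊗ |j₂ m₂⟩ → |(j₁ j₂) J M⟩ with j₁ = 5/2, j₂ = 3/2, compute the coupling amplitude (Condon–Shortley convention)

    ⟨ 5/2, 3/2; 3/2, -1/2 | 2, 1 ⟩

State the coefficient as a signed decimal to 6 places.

+0.154303

triangle: 2!*3!*1!/7! = 12/5040
(j±m)!: 4!*1!*1!*2!*3!*1! = 288
prefactor² = (2J+1)*Δ*N² = 24/7
  k=0: +1/(0!*2!*1!*1!*2!*0!) = 1/4
  k=1: −1/(1!*1!*0!*0!*3!*1!) = -1/6
Σ = 1/12  ⇒  CG² = 24/7*1/12² = 1/42
CG = +√(1/42) = +0.154303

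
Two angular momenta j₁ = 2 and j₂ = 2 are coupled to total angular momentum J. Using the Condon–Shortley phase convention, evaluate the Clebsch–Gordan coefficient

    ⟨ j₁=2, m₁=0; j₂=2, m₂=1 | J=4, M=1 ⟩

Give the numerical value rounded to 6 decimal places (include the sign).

+√(3/7) ≈ +0.654654

triangle: 0!·4!·4!/9! = 576/362880
(j±m)!: 2!·2!·3!·1!·5!·3! = 17280
prefactor² = (2J+1)·Δ·N² = 1728/7
  k=0: +1/(0!·0!·2!·3!·2!·1!) = 1/24
Σ = 1/24  ⇒  CG² = 1728/7·1/24² = 3/7
CG = +√(3/7) = +0.654654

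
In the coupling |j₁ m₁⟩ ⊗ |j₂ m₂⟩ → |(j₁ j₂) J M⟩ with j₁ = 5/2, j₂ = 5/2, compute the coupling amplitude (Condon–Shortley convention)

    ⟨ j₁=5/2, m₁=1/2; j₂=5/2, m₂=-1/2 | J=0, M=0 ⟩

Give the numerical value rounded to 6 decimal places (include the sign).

+√(1/6) = +0.408248

j₁+j₂−J=5  J+j₁−j₂=0  J−j₁+j₂=0  j₁+j₂+J+1=6
(j₁±m₁, j₂±m₂, J±M) = (3,2,2,3,0,0)
P² = 24
sum k=2..2:
  [2] +1/12 = 1/12
S = 1/12
C² = P²·S² = 1/6 ; C = +0.408248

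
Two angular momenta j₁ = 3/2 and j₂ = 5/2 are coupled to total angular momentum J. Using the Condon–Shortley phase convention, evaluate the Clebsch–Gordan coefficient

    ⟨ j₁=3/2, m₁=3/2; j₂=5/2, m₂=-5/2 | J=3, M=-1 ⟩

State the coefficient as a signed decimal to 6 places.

j₁+j₂−J=1  J+j₁−j₂=2  J−j₁+j₂=4  j₁+j₂+J+1=8
(j₁±m₁, j₂±m₂, J±M) = (3,0,0,5,2,4)
P² = 288
sum k=0..0:
  [0] +1/48 = 1/48
S = 1/48
C² = P²·S² = 1/8 ; C = +0.353553

+0.353553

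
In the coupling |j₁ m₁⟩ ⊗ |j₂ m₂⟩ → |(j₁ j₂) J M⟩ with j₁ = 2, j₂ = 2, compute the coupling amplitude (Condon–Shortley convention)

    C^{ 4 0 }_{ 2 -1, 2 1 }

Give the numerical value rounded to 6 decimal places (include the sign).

triangle: 0!·4!·4!/9! = 576/362880
(j±m)!: 1!·3!·3!·1!·4!·4! = 20736
prefactor² = (2J+1)·Δ·N² = 10368/35
  k=0: +1/(0!·0!·3!·3!·1!·1!) = 1/36
Σ = 1/36  ⇒  CG² = 10368/35·1/36² = 8/35
CG = +√(8/35) = +0.478091

+√(8/35) = +0.478091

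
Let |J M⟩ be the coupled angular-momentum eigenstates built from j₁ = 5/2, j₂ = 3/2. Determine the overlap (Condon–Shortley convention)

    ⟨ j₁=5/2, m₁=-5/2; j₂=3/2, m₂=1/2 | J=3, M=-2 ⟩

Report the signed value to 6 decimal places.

−√(5/12) = -0.645497

j₁+j₂−J=1  J+j₁−j₂=4  J−j₁+j₂=2  j₁+j₂+J+1=8
(j₁±m₁, j₂±m₂, J±M) = (0,5,2,1,1,5)
P² = 240
sum k=1..1:
  [1] −1/24 = -1/24
S = -1/24
C² = P²·S² = 5/12 ; C = -0.645497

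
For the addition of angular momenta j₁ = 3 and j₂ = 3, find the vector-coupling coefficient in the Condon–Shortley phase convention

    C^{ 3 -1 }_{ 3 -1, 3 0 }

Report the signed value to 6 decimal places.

+√(1/6) = +0.408248

j₁+j₂−J=3  J+j₁−j₂=3  J−j₁+j₂=3  j₁+j₂+J+1=10
(j₁±m₁, j₂±m₂, J±M) = (2,4,3,3,2,4)
P² = 864/25
sum k=1..3:
  [1] −1/24 = -1/24
  [2] +1/8 = 1/8
  [3] −1/72 = -1/72
S = 5/72
C² = P²·S² = 1/6 ; C = +0.408248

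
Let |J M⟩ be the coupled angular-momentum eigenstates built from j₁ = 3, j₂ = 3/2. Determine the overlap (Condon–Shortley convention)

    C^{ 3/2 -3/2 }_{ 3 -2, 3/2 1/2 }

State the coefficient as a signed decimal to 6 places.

√[4·3!3!0!/7! · 1!5!2!1!0!3!] = √(288/7)
  +(−1)^2/∏(2,1,3,0,0,0)! = 1/12  (running 1/12)
⟨..|..⟩ = √(288/7)·(1/12) = +0.534522

+√(2/7) ≈ +0.534522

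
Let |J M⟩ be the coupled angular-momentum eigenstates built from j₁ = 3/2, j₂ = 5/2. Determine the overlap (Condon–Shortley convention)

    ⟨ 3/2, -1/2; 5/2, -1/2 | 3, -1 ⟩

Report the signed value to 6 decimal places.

−√(1/60) ≈ -0.129099

triangle: 1!·2!·4!/8! = 48/40320
(j±m)!: 1!·2!·2!·3!·2!·4! = 1152
prefactor² = (2J+1)·Δ·N² = 48/5
  k=0: +1/(0!·1!·2!·2!·0!·2!) = 1/8
  k=1: −1/(1!·0!·1!·1!·1!·3!) = -1/6
Σ = -1/24  ⇒  CG² = 48/5·(-1/24)² = 1/60
CG = −√(1/60) = -0.129099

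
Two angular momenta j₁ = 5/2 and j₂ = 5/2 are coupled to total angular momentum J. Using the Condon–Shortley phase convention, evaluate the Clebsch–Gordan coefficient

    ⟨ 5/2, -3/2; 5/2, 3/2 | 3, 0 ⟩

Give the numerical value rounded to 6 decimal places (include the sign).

+√(49/180) = +0.521749

√[7·2!3!3!/9! · 1!4!4!1!3!3!] = √(144/5)
  +(−1)^1/∏(1,1,3,3,0,0)! = -1/36  (running -1/36)
  +(−1)^2/∏(2,0,2,2,1,1)! = 1/8  (running 7/72)
⟨..|..⟩ = √(144/5)·(7/72) = +0.521749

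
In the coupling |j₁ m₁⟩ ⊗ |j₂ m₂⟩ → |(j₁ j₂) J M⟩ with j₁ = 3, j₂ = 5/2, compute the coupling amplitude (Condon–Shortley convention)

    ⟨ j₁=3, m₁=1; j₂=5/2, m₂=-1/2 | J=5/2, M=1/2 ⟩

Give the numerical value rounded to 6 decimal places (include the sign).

−√(8/35) ≈ -0.478091

j₁+j₂−J=3  J+j₁−j₂=3  J−j₁+j₂=2  j₁+j₂+J+1=9
(j₁±m₁, j₂±m₂, J±M) = (4,2,2,3,3,2)
P² = 288/35
sum k=0..2:
  [0] +1/24 = 1/24
  [1] −1/4 = -1/4
  [2] +1/24 = 1/24
S = -1/6
C² = P²·S² = 8/35 ; C = -0.478091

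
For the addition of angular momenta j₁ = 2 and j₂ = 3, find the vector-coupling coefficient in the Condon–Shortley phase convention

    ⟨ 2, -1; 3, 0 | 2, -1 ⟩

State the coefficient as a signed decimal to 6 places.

j₁+j₂−J=3  J+j₁−j₂=1  J−j₁+j₂=3  j₁+j₂+J+1=8
(j₁±m₁, j₂±m₂, J±M) = (1,3,3,3,1,3)
P² = 81/14
sum k=2..3:
  [2] +1/4 = 1/4
  [3] −1/36 = -1/36
S = 2/9
C² = P²·S² = 2/7 ; C = +0.534522

+0.534522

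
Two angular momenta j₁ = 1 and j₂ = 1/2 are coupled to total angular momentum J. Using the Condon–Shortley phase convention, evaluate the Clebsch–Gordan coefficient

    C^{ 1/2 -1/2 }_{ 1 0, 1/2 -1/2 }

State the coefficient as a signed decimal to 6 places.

√[2·1!1!0!/3! · 1!1!0!1!0!1!] = √(1/3)
  +(−1)^0/∏(0,1,1,0,0,0)! = 1  (running 1)
⟨..|..⟩ = √(1/3)·(1) = +0.577350

+√(1/3) ≈ +0.577350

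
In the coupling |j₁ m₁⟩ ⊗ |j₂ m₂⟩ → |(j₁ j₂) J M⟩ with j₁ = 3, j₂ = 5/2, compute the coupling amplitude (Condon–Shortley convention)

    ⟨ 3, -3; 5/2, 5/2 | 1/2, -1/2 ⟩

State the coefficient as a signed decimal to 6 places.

j₁+j₂−J=5  J+j₁−j₂=1  J−j₁+j₂=0  j₁+j₂+J+1=7
(j₁±m₁, j₂±m₂, J±M) = (0,6,5,0,0,1)
P² = 28800/7
sum k=5..5:
  [5] −1/120 = -1/120
S = -1/120
C² = P²·S² = 2/7 ; C = -0.534522

−√(2/7) = -0.534522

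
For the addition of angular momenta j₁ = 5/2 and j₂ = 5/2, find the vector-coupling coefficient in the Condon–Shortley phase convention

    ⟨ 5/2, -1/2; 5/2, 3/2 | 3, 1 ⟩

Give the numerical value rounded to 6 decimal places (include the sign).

√[7·2!3!3!/9! · 2!3!4!1!4!2!] = √(96/5)
  +(−1)^1/∏(1,1,2,3,1,0)! = -1/12  (running -1/12)
  +(−1)^2/∏(2,0,1,2,2,1)! = 1/8  (running 1/24)
⟨..|..⟩ = √(96/5)·(1/24) = +0.182574

+√(1/30) ≈ +0.182574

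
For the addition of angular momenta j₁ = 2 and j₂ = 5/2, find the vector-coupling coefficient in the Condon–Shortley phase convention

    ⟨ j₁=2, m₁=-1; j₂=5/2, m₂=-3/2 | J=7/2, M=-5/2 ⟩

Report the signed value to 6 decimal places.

√[8·1!3!4!/9! · 1!3!1!4!1!6!] = √(2304/7)
  +(−1)^0/∏(0,1,3,1,0,3)! = 1/36  (running 1/36)
  +(−1)^1/∏(1,0,2,0,1,4)! = -1/48  (running 1/144)
⟨..|..⟩ = √(2304/7)·(1/144) = +0.125988

+0.125988  (= +√(1/63))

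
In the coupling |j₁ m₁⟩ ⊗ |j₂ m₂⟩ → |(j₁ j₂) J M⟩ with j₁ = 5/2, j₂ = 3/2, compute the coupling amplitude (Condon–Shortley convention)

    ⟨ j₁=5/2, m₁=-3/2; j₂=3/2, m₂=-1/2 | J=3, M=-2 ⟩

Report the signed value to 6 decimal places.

√[7·1!4!2!/8! · 1!4!1!2!1!5!] = √(48)
  +(−1)^0/∏(0,1,4,1,0,1)! = 1/24  (running 1/24)
  +(−1)^1/∏(1,0,3,0,1,2)! = -1/12  (running -1/24)
⟨..|..⟩ = √(48)·(-1/24) = -0.288675

-0.288675  (= −√(1/12))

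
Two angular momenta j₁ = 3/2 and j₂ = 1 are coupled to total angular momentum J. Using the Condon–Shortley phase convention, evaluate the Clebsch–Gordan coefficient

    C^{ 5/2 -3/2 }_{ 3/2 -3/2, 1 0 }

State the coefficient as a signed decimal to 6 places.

triangle: 0!×3!×2!/6! = 12/720
(j±m)!: 0!×3!×1!×1!×1!×4! = 144
prefactor² = (2J+1)×Δ×N² = 72/5
  k=0: +1/(0!×0!×3!×1!×0!×1!) = 1/6
Σ = 1/6  ⇒  CG² = 72/5×1/6² = 2/5
CG = +√(2/5) = +0.632456

+0.632456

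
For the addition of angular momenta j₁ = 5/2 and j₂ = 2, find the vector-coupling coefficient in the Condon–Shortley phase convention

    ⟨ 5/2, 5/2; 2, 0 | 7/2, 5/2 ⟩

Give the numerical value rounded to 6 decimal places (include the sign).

j₁+j₂−J=1  J+j₁−j₂=4  J−j₁+j₂=3  j₁+j₂+J+1=9
(j₁±m₁, j₂±m₂, J±M) = (5,0,2,2,6,1)
P² = 7680/7
sum k=0..0:
  [0] +1/48 = 1/48
S = 1/48
C² = P²·S² = 10/21 ; C = +0.690066

+√(10/21) ≈ +0.690066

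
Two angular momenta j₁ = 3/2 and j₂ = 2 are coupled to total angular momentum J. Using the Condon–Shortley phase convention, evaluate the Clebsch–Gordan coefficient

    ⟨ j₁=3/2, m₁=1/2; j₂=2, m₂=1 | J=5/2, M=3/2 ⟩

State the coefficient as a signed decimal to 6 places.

√[6·1!2!3!/7! · 2!1!3!1!4!1!] = √(144/35)
  +(−1)^0/∏(0,1,1,3,1,0)! = 1/6  (running 1/6)
  +(−1)^1/∏(1,0,0,2,2,1)! = -1/4  (running -1/12)
⟨..|..⟩ = √(144/35)·(-1/12) = -0.169031

-0.169031  (= −√(1/35))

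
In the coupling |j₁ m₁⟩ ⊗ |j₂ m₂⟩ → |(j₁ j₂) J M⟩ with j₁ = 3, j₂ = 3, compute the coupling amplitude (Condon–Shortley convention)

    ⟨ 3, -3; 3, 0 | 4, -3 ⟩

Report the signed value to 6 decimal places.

+0.639602

triangle: 2!*4!*4!/11! = 1152/39916800
(j±m)!: 0!*6!*3!*3!*1!*7! = 130636800
prefactor² = (2J+1)*Δ*N² = 373248/11
  k=2: +1/(2!*0!*4!*1!*0!*3!) = 1/288
Σ = 1/288  ⇒  CG² = 373248/11*1/288² = 9/22
CG = +√(9/22) = +0.639602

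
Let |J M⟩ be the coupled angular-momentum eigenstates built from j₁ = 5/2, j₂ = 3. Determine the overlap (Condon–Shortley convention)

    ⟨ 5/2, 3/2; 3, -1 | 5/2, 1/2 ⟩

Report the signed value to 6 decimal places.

-0.169031  (= −√(1/35))

√[6·3!2!3!/9! · 4!1!2!4!3!2!] = √(576/35)
  +(−1)^0/∏(0,3,1,2,1,1)! = 1/12  (running 1/12)
  +(−1)^1/∏(1,2,0,1,2,2)! = -1/8  (running -1/24)
⟨..|..⟩ = √(576/35)·(-1/24) = -0.169031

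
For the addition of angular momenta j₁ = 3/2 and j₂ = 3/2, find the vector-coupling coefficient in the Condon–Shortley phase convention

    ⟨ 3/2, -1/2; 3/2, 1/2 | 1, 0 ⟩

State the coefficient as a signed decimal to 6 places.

j₁+j₂−J=2  J+j₁−j₂=1  J−j₁+j₂=1  j₁+j₂+J+1=5
(j₁±m₁, j₂±m₂, J±M) = (1,2,2,1,1,1)
P² = 1/5
sum k=1..2:
  [1] −1/1 = -1
  [2] +1/2 = 1/2
S = -1/2
C² = P²·S² = 1/20 ; C = -0.223607

-0.223607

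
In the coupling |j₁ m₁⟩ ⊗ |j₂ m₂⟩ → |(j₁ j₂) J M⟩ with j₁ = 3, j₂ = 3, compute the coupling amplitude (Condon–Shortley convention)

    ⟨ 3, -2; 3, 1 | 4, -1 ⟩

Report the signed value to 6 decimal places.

j₁+j₂−J=2  J+j₁−j₂=4  J−j₁+j₂=4  j₁+j₂+J+1=11
(j₁±m₁, j₂±m₂, J±M) = (1,5,4,2,3,5)
P² = 82944/77
sum k=1..2:
  [1] −1/144 = -1/144
  [2] +1/48 = 1/48
S = 1/72
C² = P²·S² = 16/77 ; C = +0.455842

+√(16/77) = +0.455842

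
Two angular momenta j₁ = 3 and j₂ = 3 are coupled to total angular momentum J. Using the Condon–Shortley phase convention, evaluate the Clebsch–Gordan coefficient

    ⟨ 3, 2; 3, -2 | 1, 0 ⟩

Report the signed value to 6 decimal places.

−√(1/7) = -0.377964

j₁+j₂−J=5  J+j₁−j₂=1  J−j₁+j₂=1  j₁+j₂+J+1=8
(j₁±m₁, j₂±m₂, J±M) = (5,1,1,5,1,1)
P² = 900/7
sum k=0..1:
  [0] +1/120 = 1/120
  [1] −1/24 = -1/24
S = -1/30
C² = P²·S² = 1/7 ; C = -0.377964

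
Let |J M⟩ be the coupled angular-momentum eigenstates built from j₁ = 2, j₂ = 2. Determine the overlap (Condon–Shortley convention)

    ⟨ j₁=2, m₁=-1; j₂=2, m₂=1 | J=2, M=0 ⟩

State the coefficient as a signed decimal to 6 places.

+0.267261

triangle: 2!·2!·2!/7! = 8/5040
(j±m)!: 1!·3!·3!·1!·2!·2! = 144
prefactor² = (2J+1)·Δ·N² = 8/7
  k=1: −1/(1!·1!·2!·2!·0!·0!) = -1/4
  k=2: +1/(2!·0!·1!·1!·1!·1!) = 1/2
Σ = 1/4  ⇒  CG² = 8/7·1/4² = 1/14
CG = +√(1/14) = +0.267261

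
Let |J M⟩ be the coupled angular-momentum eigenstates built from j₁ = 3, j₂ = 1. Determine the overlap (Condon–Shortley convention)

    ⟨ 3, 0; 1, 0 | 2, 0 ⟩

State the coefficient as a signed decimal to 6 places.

√[5·2!4!0!/7! · 3!3!1!1!2!2!] = √(48/7)
  +(−1)^1/∏(1,1,2,0,2,0)! = -1/4  (running -1/4)
⟨..|..⟩ = √(48/7)·(-1/4) = -0.654654

-0.654654  (= −√(3/7))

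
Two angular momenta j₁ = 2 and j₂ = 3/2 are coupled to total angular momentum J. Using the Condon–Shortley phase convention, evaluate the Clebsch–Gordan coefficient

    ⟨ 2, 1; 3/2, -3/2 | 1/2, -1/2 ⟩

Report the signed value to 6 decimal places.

+0.316228  (= +√(1/10))

triangle: 3!*1!*0!/5! = 6/120
(j±m)!: 3!*1!*0!*3!*0!*1! = 36
prefactor² = (2J+1)*Δ*N² = 18/5
  k=0: +1/(0!*3!*1!*0!*0!*0!) = 1/6
Σ = 1/6  ⇒  CG² = 18/5*1/6² = 1/10
CG = +√(1/10) = +0.316228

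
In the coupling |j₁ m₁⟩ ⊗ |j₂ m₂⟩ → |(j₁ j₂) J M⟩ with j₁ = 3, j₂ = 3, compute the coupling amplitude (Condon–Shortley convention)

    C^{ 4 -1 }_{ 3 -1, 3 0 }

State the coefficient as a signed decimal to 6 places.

−√(15/154) = -0.312094

√[9·2!4!4!/11! · 2!4!3!3!3!5!] = √(124416/385)
  +(−1)^0/∏(0,2,4,3,0,1)! = 1/288  (running 1/288)
  +(−1)^1/∏(1,1,3,2,1,2)! = -1/24  (running -11/288)
  +(−1)^2/∏(2,0,2,1,2,3)! = 1/48  (running -5/288)
⟨..|..⟩ = √(124416/385)·(-5/288) = -0.312094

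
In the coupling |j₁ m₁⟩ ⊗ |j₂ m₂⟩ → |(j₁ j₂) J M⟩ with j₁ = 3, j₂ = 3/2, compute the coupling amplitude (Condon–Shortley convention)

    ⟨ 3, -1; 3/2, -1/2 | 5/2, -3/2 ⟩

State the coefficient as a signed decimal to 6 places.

√[6·2!4!1!/8! · 2!4!1!2!1!4!] = √(576/35)
  +(−1)^0/∏(0,2,4,1,0,0)! = 1/48  (running 1/48)
  +(−1)^1/∏(1,1,3,0,1,1)! = -1/6  (running -7/48)
⟨..|..⟩ = √(576/35)·(-7/48) = -0.591608

−√(7/20) ≈ -0.591608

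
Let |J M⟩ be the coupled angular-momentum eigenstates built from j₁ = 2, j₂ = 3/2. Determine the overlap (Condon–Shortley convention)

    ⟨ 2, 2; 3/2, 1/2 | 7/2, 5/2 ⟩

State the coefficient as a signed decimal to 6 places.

+0.654654  (= +√(3/7))

j₁+j₂−J=0  J+j₁−j₂=4  J−j₁+j₂=3  j₁+j₂+J+1=8
(j₁±m₁, j₂±m₂, J±M) = (4,0,2,1,6,1)
P² = 6912/7
sum k=0..0:
  [0] +1/48 = 1/48
S = 1/48
C² = P²·S² = 3/7 ; C = +0.654654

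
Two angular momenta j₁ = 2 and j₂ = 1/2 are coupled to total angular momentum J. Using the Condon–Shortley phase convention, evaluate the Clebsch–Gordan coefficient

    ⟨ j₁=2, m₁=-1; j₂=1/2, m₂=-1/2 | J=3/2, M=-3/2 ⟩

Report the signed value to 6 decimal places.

+√(1/5) = +0.447214

√[4·1!3!0!/5! · 1!3!0!1!0!3!] = √(36/5)
  +(−1)^0/∏(0,1,3,0,0,0)! = 1/6  (running 1/6)
⟨..|..⟩ = √(36/5)·(1/6) = +0.447214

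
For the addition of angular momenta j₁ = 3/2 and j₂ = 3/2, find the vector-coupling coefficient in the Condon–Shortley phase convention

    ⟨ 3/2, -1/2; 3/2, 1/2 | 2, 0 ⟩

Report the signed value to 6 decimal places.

√[5·1!2!2!/6! · 1!2!2!1!2!2!] = √(4/9)
  +(−1)^0/∏(0,1,2,2,0,0)! = 1/4  (running 1/4)
  +(−1)^1/∏(1,0,1,1,1,1)! = -1  (running -3/4)
⟨..|..⟩ = √(4/9)·(-3/4) = -0.500000

−√(1/4) ≈ -0.500000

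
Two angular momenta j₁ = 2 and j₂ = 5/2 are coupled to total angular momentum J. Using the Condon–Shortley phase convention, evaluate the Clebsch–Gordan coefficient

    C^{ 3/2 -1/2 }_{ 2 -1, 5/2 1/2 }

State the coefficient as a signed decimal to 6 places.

+0.487950  (= +√(5/21))

triangle: 3!*1!*2!/7! = 12/5040
(j±m)!: 1!*3!*3!*2!*1!*2! = 144
prefactor² = (2J+1)*Δ*N² = 48/35
  k=2: +1/(2!*1!*1!*1!*0!*1!) = 1/2
  k=3: −1/(3!*0!*0!*0!*1!*2!) = -1/12
Σ = 5/12  ⇒  CG² = 48/35*5/12² = 5/21
CG = +√(5/21) = +0.487950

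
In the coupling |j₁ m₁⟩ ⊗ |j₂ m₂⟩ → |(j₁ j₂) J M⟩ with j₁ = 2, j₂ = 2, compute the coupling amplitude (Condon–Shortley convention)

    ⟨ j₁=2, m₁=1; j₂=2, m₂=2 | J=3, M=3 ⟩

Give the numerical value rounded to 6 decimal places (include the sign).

triangle: 1!*3!*3!/8! = 36/40320
(j±m)!: 3!*1!*4!*0!*6!*0! = 103680
prefactor² = (2J+1)*Δ*N² = 648
  k=1: −1/(1!*0!*0!*3!*3!*0!) = -1/36
Σ = -1/36  ⇒  CG² = 648*(-1/36)² = 1/2
CG = −√(1/2) = -0.707107

-0.707107  (= −√(1/2))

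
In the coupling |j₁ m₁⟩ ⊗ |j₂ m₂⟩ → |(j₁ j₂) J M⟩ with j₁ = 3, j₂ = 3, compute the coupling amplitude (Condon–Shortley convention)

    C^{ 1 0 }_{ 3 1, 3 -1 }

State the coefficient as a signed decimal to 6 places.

+√(1/28) ≈ +0.188982

√[3·5!1!1!/8! · 4!2!2!4!1!1!] = √(144/7)
  +(−1)^1/∏(1,4,1,1,0,0)! = -1/24  (running -1/24)
  +(−1)^2/∏(2,3,0,0,1,1)! = 1/12  (running 1/24)
⟨..|..⟩ = √(144/7)·(1/24) = +0.188982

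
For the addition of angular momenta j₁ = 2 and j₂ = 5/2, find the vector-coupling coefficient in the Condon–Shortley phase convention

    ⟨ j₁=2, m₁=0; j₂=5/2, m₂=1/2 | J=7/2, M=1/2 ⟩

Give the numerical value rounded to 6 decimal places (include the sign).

-0.195180

j₁+j₂−J=1  J+j₁−j₂=3  J−j₁+j₂=4  j₁+j₂+J+1=9
(j₁±m₁, j₂±m₂, J±M) = (2,2,3,2,4,3)
P² = 768/35
sum k=0..1:
  [0] +1/12 = 1/12
  [1] −1/8 = -1/8
S = -1/24
C² = P²·S² = 4/105 ; C = -0.195180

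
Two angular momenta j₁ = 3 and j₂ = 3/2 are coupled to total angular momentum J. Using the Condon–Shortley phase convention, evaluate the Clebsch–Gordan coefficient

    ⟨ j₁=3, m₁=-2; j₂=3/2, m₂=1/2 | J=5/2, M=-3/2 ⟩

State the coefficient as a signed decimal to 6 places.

triangle: 2!·4!·1!/8! = 48/40320
(j±m)!: 1!·5!·2!·1!·1!·4! = 5760
prefactor² = (2J+1)·Δ·N² = 288/7
  k=1: −1/(1!·1!·4!·1!·0!·0!) = -1/24
  k=2: +1/(2!·0!·3!·0!·1!·1!) = 1/12
Σ = 1/24  ⇒  CG² = 288/7·1/24² = 1/14
CG = +√(1/14) = +0.267261

+0.267261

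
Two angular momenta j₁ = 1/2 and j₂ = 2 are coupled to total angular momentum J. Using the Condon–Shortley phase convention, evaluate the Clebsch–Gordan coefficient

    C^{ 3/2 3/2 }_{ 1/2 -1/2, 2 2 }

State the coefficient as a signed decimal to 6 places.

−√(4/5) ≈ -0.894427

√[4·1!0!3!/5! · 0!1!4!0!3!0!] = √(144/5)
  +(−1)^1/∏(1,0,0,3,0,0)! = -1/6  (running -1/6)
⟨..|..⟩ = √(144/5)·(-1/6) = -0.894427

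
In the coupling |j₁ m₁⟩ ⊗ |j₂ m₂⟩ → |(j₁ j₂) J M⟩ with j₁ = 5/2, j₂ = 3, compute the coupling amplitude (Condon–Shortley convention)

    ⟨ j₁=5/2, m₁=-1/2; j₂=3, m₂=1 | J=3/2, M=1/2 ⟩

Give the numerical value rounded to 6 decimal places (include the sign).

−√(1/105) ≈ -0.097590

√[4·4!1!2!/8! · 2!3!4!2!2!1!] = √(192/35)
  +(−1)^2/∏(2,2,1,2,0,0)! = 1/8  (running 1/8)
  +(−1)^3/∏(3,1,0,1,1,1)! = -1/6  (running -1/24)
⟨..|..⟩ = √(192/35)·(-1/24) = -0.097590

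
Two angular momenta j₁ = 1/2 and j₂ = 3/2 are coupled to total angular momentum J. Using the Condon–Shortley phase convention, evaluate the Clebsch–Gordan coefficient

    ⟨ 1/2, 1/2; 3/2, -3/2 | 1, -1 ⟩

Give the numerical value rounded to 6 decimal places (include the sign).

+√(3/4) = +0.866025

j₁+j₂−J=1  J+j₁−j₂=0  J−j₁+j₂=2  j₁+j₂+J+1=4
(j₁±m₁, j₂±m₂, J±M) = (1,0,0,3,0,2)
P² = 3
sum k=0..0:
  [0] +1/2 = 1/2
S = 1/2
C² = P²·S² = 3/4 ; C = +0.866025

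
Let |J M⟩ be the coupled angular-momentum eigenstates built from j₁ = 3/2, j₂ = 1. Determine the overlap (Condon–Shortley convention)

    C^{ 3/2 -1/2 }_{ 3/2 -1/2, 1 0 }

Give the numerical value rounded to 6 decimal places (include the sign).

√[4·1!2!1!/5! · 1!2!1!1!1!2!] = √(4/15)
  +(−1)^0/∏(0,1,2,1,0,0)! = 1/2  (running 1/2)
  +(−1)^1/∏(1,0,1,0,1,1)! = -1  (running -1/2)
⟨..|..⟩ = √(4/15)·(-1/2) = -0.258199

−√(1/15) = -0.258199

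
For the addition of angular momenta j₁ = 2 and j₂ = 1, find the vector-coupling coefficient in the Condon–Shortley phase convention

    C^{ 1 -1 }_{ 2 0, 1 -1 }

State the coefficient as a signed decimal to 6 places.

+√(1/10) = +0.316228

j₁+j₂−J=2  J+j₁−j₂=2  J−j₁+j₂=0  j₁+j₂+J+1=5
(j₁±m₁, j₂±m₂, J±M) = (2,2,0,2,0,2)
P² = 8/5
sum k=0..0:
  [0] +1/4 = 1/4
S = 1/4
C² = P²·S² = 1/10 ; C = +0.316228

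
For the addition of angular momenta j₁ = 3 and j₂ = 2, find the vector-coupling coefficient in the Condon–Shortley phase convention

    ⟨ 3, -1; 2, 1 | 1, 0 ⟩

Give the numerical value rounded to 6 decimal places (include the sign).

−√(8/35) ≈ -0.478091

triangle: 4!×2!×0!/7! = 48/5040
(j±m)!: 2!×4!×3!×1!×1!×1! = 288
prefactor² = (2J+1)×Δ×N² = 288/35
  k=3: −1/(3!×1!×1!×0!×1!×0!) = -1/6
Σ = -1/6  ⇒  CG² = 288/35×(-1/6)² = 8/35
CG = −√(8/35) = -0.478091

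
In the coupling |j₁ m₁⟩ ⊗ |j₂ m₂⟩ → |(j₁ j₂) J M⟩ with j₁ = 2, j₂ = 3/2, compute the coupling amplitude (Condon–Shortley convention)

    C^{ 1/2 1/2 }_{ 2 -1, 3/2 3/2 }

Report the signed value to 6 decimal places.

-0.316228  (= −√(1/10))

triangle: 3!*1!*0!/5! = 6/120
(j±m)!: 1!*3!*3!*0!*1!*0! = 36
prefactor² = (2J+1)*Δ*N² = 18/5
  k=3: −1/(3!*0!*0!*0!*1!*0!) = -1/6
Σ = -1/6  ⇒  CG² = 18/5*(-1/6)² = 1/10
CG = −√(1/10) = -0.316228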